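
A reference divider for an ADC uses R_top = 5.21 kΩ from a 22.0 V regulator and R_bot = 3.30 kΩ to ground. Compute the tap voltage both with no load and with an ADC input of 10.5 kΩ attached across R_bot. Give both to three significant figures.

Open-circuit: V = 22.0 × 3.30/(5.21 + 3.30) = 8.53 V.
With the load, R_bot becomes R_bot‖R_L = 2.511 kΩ, so V = 22.0 × 2.511/7.721 = 7.15 V.

Unloaded: 8.53 V; loaded: 7.15 V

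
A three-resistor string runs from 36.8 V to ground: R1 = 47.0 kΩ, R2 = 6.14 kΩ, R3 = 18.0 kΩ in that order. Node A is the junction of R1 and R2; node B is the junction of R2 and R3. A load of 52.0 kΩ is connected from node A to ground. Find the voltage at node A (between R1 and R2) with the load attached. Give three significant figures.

V ≈ 9.56 V

Below node A the series string R2+R3 = 24.14 kΩ sits in parallel with the 52.0 kΩ load: 16.49 kΩ.
V_A = 36.8 × 16.49/(47.0 + 16.49) = 9.56 V.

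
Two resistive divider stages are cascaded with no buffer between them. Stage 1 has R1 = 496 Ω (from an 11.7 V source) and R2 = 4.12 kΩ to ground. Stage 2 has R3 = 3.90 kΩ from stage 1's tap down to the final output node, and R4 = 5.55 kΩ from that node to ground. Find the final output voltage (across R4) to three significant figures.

Stage 2 presents R3+R4 = 9450 Ω as a load on stage 1's tap.
Stage 1's lower leg becomes R2‖(R3+R4) = 2869 Ω, so V_mid = 11.7 × 2869/3365 = 9.975 V.
Stage 2 is itself unloaded: V_out = V_mid × R4/(R3+R4) = 9.975 × 5550/9450 = 5.86 V.

V_out ≈ 5.86 V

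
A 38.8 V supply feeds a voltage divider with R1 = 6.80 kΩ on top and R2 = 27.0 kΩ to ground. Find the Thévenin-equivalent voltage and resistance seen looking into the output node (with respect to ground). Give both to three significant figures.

V_th = 31.0 V, R_th = 5.43 kΩ

V_th is the open-circuit tap voltage: 38.8 × 27.0/(6.80 + 27.0) = 31.0 V.
With the supply zeroed, R1 and R2 appear in parallel from the tap: R_th = R1‖R2 = (6.80 × 27.0)/33.80 = 5.43 kΩ.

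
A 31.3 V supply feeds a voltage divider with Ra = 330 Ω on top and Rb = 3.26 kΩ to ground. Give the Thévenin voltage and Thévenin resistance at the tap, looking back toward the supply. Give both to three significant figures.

V_th = 28.4 V, R_th = 300 Ω

V_th is the open-circuit tap voltage: 31.3 × 3260/(330 + 3260) = 28.4 V.
With the supply zeroed, Ra and Rb appear in parallel from the tap: R_th = Ra‖Rb = (330 × 3260)/3590 = 300 Ω.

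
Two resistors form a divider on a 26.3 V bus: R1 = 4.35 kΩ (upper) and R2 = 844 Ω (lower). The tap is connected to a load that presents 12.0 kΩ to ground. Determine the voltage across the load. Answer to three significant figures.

The load sits in parallel with R2: R2‖R_L = (844 × 12000) / (844 + 12000) = 788.5 Ω.
V_out = 26.3 × 788.5 / (4350 + 788.5) = 26.3 × 788.5/5139 = 4.04 V.
(Unloaded it would have been 4.27 V.)

V_out ≈ 4.04 V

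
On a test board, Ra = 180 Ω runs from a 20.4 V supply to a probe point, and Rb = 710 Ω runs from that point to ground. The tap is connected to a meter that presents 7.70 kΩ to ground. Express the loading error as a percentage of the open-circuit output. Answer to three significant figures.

The divider's output (Thévenin) resistance is Ra‖Rb = 143.6 Ω.
Fractional drop under load = R_th/(R_th + R_L) = 143.6 / (143.6 + 7700) = 0.01831.
So the output falls by 1.83 %.

1.83 %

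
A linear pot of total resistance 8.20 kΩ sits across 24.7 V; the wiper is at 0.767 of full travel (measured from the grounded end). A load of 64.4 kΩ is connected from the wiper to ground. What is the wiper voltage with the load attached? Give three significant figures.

The wiper splits the pot into (1−α)R = 1.911 kΩ above and αR = 6.289 kΩ below.
Lower section ‖ load = 5.730 kΩ.
V_wiper = 24.7 × 5.730/(1.911 + 5.730) = 18.5 V.

V ≈ 18.5 V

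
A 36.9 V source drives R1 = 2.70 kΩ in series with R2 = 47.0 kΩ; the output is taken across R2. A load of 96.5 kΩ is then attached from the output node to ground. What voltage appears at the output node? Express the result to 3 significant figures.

V_out ≈ 34.0 V

The load sits in parallel with R2: R2‖R_L = (47.0 × 96.5) / (47.0 + 96.5) = 31.61 kΩ.
V_out = 36.9 × 31.61 / (2.70 + 31.61) = 36.9 × 31.61/34.31 = 34.0 V.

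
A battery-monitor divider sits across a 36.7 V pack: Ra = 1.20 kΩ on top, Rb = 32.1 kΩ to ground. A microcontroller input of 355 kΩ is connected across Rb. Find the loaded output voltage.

V_out ≈ 35.3 V

The load sits in parallel with Rb: Rb‖R_L = (32.1 × 355) / (32.1 + 355) = 29.44 kΩ.
V_out = 36.7 × 29.44 / (1.20 + 29.44) = 36.7 × 29.44/30.64 = 35.3 V.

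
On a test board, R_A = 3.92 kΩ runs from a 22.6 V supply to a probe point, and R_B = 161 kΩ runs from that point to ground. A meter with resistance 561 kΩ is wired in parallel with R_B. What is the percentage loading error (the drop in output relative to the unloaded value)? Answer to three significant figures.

The divider's output (Thévenin) resistance is R_A‖R_B = 3.827 kΩ.
Fractional drop under load = R_th/(R_th + R_L) = 3.827 / (3.827 + 561) = 0.006775.
So the output falls by 0.678 %.

0.678 %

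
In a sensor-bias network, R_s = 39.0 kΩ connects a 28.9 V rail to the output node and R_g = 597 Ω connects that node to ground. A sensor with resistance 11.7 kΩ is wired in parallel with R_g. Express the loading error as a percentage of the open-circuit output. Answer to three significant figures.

The divider's output (Thévenin) resistance is R_s‖R_g = 588.0 Ω.
Fractional drop under load = R_th/(R_th + R_L) = 588.0 / (588.0 + 11700) = 0.04785.
So the output falls by 4.79 %.

4.79 %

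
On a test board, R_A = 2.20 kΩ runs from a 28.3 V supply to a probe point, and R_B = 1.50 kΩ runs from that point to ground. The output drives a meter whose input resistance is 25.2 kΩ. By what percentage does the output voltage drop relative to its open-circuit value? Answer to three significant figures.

3.42 %

The divider's output (Thévenin) resistance is R_A‖R_B = 0.8919 kΩ.
Fractional drop under load = R_th/(R_th + R_L) = 0.8919 / (0.8919 + 25.2) = 0.03418.
So the output falls by 3.42 %.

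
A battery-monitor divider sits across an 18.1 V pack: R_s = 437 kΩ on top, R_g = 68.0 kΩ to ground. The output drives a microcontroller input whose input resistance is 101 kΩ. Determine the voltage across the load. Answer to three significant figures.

The load sits in parallel with R_g: R_g‖R_L = (68.0 × 101) / (68.0 + 101) = 40.64 kΩ.
V_out = 18.1 × 40.64 / (437 + 40.64) = 18.1 × 40.64/477.6 = 1.54 V.
(Unloaded it would have been 2.44 V.)

V_out ≈ 1.54 V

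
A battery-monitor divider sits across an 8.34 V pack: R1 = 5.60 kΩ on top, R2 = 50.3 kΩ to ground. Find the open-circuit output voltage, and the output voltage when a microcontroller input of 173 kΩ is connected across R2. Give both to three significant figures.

Unloaded: 7.50 V; loaded: 7.29 V

Open-circuit: V = 8.34 × 50.3/(5.60 + 50.3) = 7.50 V.
With the load, R2 becomes R2‖R_L = 38.97 kΩ, so V = 8.34 × 38.97/44.57 = 7.29 V.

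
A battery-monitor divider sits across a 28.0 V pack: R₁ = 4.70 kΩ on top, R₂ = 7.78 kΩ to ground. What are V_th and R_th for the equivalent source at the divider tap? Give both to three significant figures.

V_th = 17.5 V, R_th = 2.93 kΩ

V_th is the open-circuit tap voltage: 28.0 × 7.78/(4.70 + 7.78) = 17.5 V.
With the supply zeroed, R₁ and R₂ appear in parallel from the tap: R_th = R₁‖R₂ = (4.70 × 7.78)/12.48 = 2.93 kΩ.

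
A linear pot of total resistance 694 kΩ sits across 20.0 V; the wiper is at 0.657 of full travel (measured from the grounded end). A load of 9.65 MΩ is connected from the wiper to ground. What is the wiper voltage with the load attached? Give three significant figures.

The wiper splits the pot into (1−α)R = 238.0 kΩ above and αR = 456.0 kΩ below.
Lower section ‖ load = 435.4 kΩ.
V_wiper = 20.0 × 435.4/(238.0 + 435.4) = 12.9 V.

V ≈ 12.9 V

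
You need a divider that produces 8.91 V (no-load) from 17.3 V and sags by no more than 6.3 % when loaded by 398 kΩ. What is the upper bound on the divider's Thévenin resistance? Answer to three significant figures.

R_th ≤ 26.8 kΩ

Loading drop = R_th/(R_th + R_L) ≤ 0.0630, so R_th ≤ R_L · ε/(1−ε) = 398 kΩ × 0.0630/0.9370 = 26.8 kΩ.
(Any R1, R2 with R2/(R1+R2) = 0.515 and R1‖R2 ≤ 26.8 kΩ will meet the spec.)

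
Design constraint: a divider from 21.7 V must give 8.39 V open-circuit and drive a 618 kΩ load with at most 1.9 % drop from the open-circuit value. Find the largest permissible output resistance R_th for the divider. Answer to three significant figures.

R_th ≤ 12.0 kΩ

Loading drop = R_th/(R_th + R_L) ≤ 0.0190, so R_th ≤ R_L · ε/(1−ε) = 618 kΩ × 0.0190/0.9810 = 12.0 kΩ.
(Any R1, R2 with R2/(R1+R2) = 0.387 and R1‖R2 ≤ 12.0 kΩ will meet the spec.)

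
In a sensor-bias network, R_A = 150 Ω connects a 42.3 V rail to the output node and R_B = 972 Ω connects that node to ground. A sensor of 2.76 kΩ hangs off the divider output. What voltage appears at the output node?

The load sits in parallel with R_B: R_B‖R_L = (972 × 2760) / (972 + 2760) = 718.8 Ω.
V_out = 42.3 × 718.8 / (150 + 718.8) = 42.3 × 718.8/868.8 = 35.0 V.

V_out ≈ 35.0 V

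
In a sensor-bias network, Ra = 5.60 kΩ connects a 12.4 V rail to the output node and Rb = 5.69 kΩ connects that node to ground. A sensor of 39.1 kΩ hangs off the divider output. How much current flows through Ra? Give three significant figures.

I ≈ 1.17 mA

Rb‖R_L = 4.967 kΩ, so the source sees Ra + Rb‖R_L = 10.57 kΩ.
I = 12.4 V / 10.57 kΩ = 1.17 mA.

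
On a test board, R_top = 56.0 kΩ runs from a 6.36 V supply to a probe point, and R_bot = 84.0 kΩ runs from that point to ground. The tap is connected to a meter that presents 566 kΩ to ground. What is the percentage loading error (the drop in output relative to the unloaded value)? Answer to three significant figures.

The divider's output (Thévenin) resistance is R_top‖R_bot = 33.60 kΩ.
Fractional drop under load = R_th/(R_th + R_L) = 33.60 / (33.60 + 566) = 0.05604.
So the output falls by 5.60 %.

5.60 %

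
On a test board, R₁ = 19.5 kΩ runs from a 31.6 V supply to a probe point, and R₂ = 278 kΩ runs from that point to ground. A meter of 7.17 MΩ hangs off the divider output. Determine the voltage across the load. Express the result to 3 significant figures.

V_out ≈ 29.5 V

The load sits in parallel with R₂: R₂‖R_L = (278 × 7170) / (278 + 7170) = 267.6 kΩ.
V_out = 31.6 × 267.6 / (19.5 + 267.6) = 31.6 × 267.6/287.1 = 29.5 V.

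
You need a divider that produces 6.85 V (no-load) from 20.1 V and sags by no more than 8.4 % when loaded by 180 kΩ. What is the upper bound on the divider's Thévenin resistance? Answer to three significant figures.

R_th ≤ 16.5 kΩ

Loading drop = R_th/(R_th + R_L) ≤ 0.0840, so R_th ≤ R_L · ε/(1−ε) = 180 kΩ × 0.0840/0.9160 = 16.5 kΩ.
(Any R1, R2 with R2/(R1+R2) = 0.341 and R1‖R2 ≤ 16.5 kΩ will meet the spec.)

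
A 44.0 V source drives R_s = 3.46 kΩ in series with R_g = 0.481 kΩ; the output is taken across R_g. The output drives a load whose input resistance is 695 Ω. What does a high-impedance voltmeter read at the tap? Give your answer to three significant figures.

V_out ≈ 3.34 V

The load sits in parallel with R_g: R_g‖R_L = (481 × 695) / (481 + 695) = 284.3 Ω.
V_out = 44.0 × 284.3 / (3460 + 284.3) = 44.0 × 284.3/3744 = 3.34 V.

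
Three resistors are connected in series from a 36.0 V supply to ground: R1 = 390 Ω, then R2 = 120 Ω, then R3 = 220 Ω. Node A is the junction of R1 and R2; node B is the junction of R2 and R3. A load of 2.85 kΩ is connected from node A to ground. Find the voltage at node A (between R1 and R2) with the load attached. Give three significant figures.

V ≈ 15.8 V

Below node A the series string R2+R3 = 340.0 Ω sits in parallel with the 2850 Ω load: 303.8 Ω.
V_A = 36.0 × 303.8/(390 + 303.8) = 15.8 V.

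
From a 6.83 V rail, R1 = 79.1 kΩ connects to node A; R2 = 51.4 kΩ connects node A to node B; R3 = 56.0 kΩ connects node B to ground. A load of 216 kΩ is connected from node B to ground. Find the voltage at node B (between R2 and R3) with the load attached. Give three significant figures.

V ≈ 1.74 V

At node B, R3 is in parallel with the load: R3‖R_L = 44.47 kΩ.
Below node A the resistance is R2 + (R3‖R_L) = 95.87 kΩ, so V_A = 6.83 × 95.87/175.0 = 3.742 V.
Then V_B = V_A × (R3‖R_L)/(R2 + R3‖R_L) = 3.742 × 44.47/95.87 = 1.74 V.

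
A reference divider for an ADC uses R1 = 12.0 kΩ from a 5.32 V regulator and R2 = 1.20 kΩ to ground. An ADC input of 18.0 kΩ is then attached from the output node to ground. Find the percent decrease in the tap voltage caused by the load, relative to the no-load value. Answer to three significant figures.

5.71 %

The divider's output (Thévenin) resistance is R1‖R2 = 1.091 kΩ.
Fractional drop under load = R_th/(R_th + R_L) = 1.091 / (1.091 + 18.0) = 0.05714.
So the output falls by 5.71 %.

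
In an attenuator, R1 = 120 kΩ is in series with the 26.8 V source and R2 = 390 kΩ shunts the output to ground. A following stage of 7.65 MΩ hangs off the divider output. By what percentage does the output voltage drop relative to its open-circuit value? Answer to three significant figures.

The divider's output (Thévenin) resistance is R1‖R2 = 91.76 kΩ.
Fractional drop under load = R_th/(R_th + R_L) = 91.76 / (91.76 + 7650) = 0.01185.
So the output falls by 1.19 %.

1.19 %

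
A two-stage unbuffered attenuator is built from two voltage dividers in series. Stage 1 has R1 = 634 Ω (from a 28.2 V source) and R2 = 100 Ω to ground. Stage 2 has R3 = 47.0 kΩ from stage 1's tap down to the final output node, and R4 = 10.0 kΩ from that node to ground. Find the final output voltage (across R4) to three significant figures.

Stage 2 presents R3+R4 = 57000 Ω as a load on stage 1's tap.
Stage 1's lower leg becomes R2‖(R3+R4) = 99.82 Ω, so V_mid = 28.2 × 99.82/733.8 = 3.836 V.
Stage 2 is itself unloaded: V_out = V_mid × R4/(R3+R4) = 3.836 × 10000/57000 = 0.673 V.

V_out ≈ 0.673 V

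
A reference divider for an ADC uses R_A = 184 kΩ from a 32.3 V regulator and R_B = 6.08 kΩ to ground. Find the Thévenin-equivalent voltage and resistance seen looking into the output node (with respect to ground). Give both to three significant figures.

V_th = 1.03 V, R_th = 5.89 kΩ

V_th is the open-circuit tap voltage: 32.3 × 6.08/(184 + 6.08) = 1.03 V.
With the supply zeroed, R_A and R_B appear in parallel from the tap: R_th = R_A‖R_B = (184 × 6.08)/190.1 = 5.89 kΩ.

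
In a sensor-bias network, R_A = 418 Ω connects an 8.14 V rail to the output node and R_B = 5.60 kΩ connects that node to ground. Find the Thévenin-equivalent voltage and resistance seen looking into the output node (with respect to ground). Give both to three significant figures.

V_th is the open-circuit tap voltage: 8.14 × 5600/(418 + 5600) = 7.57 V.
With the supply zeroed, R_A and R_B appear in parallel from the tap: R_th = R_A‖R_B = (418 × 5600)/6018 = 389 Ω.

V_th = 7.57 V, R_th = 389 Ω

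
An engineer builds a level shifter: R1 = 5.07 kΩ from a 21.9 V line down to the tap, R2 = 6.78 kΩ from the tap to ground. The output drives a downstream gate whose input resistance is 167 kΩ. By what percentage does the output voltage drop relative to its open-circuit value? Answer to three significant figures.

The divider's output (Thévenin) resistance is R1‖R2 = 2.901 kΩ.
Fractional drop under load = R_th/(R_th + R_L) = 2.901 / (2.901 + 167) = 0.01707.
So the output falls by 1.71 %.

1.71 %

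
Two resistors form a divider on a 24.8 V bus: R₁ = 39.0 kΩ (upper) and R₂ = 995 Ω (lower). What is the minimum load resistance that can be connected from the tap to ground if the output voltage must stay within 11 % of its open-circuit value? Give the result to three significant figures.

Output resistance R_th = R₁‖R₂ = (39000 × 995)/40000 = 970.2 Ω.
The fractional drop is R_th/(R_th + R_L); requiring this ≤ 0.110 gives R_L ≥ R_th(1/0.110 − 1) = 970.2 × 8.091 = 7.85 kΩ.

R_L(min) ≈ 7.85 kΩ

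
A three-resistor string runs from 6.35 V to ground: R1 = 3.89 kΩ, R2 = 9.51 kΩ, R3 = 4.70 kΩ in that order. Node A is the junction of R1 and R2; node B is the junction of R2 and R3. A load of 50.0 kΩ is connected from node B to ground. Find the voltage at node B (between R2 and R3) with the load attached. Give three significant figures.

At node B, R3 is in parallel with the load: R3‖R_L = 4.296 kΩ.
Below node A the resistance is R2 + (R3‖R_L) = 13.81 kΩ, so V_A = 6.35 × 13.81/17.70 = 4.954 V.
Then V_B = V_A × (R3‖R_L)/(R2 + R3‖R_L) = 4.954 × 4.296/13.81 = 1.54 V.

V ≈ 1.54 V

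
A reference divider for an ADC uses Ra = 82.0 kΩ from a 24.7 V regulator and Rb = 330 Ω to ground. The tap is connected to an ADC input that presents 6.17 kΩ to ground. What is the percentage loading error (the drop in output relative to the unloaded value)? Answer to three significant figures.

5.06 %

The divider's output (Thévenin) resistance is Ra‖Rb = 328.7 Ω.
Fractional drop under load = R_th/(R_th + R_L) = 328.7 / (328.7 + 6170) = 0.05058.
So the output falls by 5.06 %.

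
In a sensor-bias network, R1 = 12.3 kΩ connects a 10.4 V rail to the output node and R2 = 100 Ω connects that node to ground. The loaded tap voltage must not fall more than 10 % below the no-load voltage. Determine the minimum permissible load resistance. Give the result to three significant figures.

Output resistance R_th = R1‖R2 = (12300 × 100)/12400 = 99.19 Ω.
The fractional drop is R_th/(R_th + R_L); requiring this ≤ 0.100 gives R_L ≥ R_th(1/0.100 − 1) = 99.19 × 9.000 = 893 Ω.

R_L(min) ≈ 893 Ω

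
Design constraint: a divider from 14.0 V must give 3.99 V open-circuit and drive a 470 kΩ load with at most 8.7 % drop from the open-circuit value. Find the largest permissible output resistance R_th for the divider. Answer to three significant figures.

Loading drop = R_th/(R_th + R_L) ≤ 0.0870, so R_th ≤ R_L · ε/(1−ε) = 470 kΩ × 0.0870/0.9130 = 44.8 kΩ.

R_th ≤ 44.8 kΩ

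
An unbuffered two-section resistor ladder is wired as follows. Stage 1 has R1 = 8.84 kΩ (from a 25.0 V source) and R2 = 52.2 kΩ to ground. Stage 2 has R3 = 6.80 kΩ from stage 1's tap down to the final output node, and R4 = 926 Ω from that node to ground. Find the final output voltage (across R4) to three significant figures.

Stage 2 presents R3+R4 = 7726 Ω as a load on stage 1's tap.
Stage 1's lower leg becomes R2‖(R3+R4) = 6730 Ω, so V_mid = 25.0 × 6730/15570 = 10.81 V.
Stage 2 is itself unloaded: V_out = V_mid × R4/(R3+R4) = 10.81 × 926/7726 = 1.30 V.

V_out ≈ 1.30 V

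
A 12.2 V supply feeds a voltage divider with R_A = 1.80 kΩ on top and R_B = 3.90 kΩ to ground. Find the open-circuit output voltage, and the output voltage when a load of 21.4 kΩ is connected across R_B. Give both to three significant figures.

Unloaded: 8.35 V; loaded: 7.89 V

Open-circuit: V = 12.2 × 3.90/(1.80 + 3.90) = 8.35 V.
With the load, R_B becomes R_B‖R_L = 3.299 kΩ, so V = 12.2 × 3.299/5.099 = 7.89 V.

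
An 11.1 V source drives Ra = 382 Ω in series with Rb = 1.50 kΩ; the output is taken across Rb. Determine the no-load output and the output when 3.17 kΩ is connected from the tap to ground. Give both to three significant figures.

Open-circuit: V = 11.1 × 1500/(382 + 1500) = 8.85 V.
With the load, Rb becomes Rb‖R_L = 1018 Ω, so V = 11.1 × 1018/1400 = 8.07 V.

Unloaded: 8.85 V; loaded: 8.07 V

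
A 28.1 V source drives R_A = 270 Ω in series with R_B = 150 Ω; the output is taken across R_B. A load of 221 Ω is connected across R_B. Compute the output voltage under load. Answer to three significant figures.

The load sits in parallel with R_B: R_B‖R_L = (150 × 221) / (150 + 221) = 89.35 Ω.
V_out = 28.1 × 89.35 / (270 + 89.35) = 28.1 × 89.35/359.4 = 6.99 V.
(Unloaded it would have been 10.0 V.)

V_out ≈ 6.99 V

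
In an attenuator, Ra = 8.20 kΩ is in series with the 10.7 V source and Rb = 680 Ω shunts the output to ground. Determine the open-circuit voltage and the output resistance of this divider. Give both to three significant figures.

V_th = 0.819 V, R_th = 628 Ω

V_th is the open-circuit tap voltage: 10.7 × 680/(8200 + 680) = 0.819 V.
With the supply zeroed, Ra and Rb appear in parallel from the tap: R_th = Ra‖Rb = (8200 × 680)/8880 = 628 Ω.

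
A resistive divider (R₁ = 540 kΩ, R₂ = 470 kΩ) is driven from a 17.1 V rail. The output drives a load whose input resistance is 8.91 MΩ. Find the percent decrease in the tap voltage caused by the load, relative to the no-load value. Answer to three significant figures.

2.74 %

The divider's output (Thévenin) resistance is R₁‖R₂ = 251.3 kΩ.
Fractional drop under load = R_th/(R_th + R_L) = 251.3 / (251.3 + 8910) = 0.02743.
So the output falls by 2.74 %.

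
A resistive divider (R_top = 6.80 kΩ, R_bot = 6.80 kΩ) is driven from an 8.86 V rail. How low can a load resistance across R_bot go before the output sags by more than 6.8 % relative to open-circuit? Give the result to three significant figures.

Output resistance R_th = R_top‖R_bot = (6.80 × 6.80)/13.60 = 3.400 kΩ.
The fractional drop is R_th/(R_th + R_L); requiring this ≤ 0.0680 gives R_L ≥ R_th(1/0.0680 − 1) = 3.400 × 13.71 = 46.6 kΩ.

R_L(min) ≈ 46.6 kΩ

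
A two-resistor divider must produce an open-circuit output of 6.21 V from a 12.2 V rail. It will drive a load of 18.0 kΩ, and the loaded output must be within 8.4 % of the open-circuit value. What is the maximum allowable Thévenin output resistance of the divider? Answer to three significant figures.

Loading drop = R_th/(R_th + R_L) ≤ 0.0840, so R_th ≤ R_L · ε/(1−ε) = 18.0 kΩ × 0.0840/0.9160 = 1.65 kΩ.
(Any R1, R2 with R2/(R1+R2) = 0.509 and R1‖R2 ≤ 1.65 kΩ will meet the spec.)

R_th ≤ 1.65 kΩ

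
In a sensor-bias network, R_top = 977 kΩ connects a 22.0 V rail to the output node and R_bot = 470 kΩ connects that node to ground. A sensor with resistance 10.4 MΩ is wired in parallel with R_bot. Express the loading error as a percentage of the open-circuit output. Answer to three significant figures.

2.96 %

The divider's output (Thévenin) resistance is R_top‖R_bot = 317.3 kΩ.
Fractional drop under load = R_th/(R_th + R_L) = 317.3 / (317.3 + 10400) = 0.02961.
So the output falls by 2.96 %.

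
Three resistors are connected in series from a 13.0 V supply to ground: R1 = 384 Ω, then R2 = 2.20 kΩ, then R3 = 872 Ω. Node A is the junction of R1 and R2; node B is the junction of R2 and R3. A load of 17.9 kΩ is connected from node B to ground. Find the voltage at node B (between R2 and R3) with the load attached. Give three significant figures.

V ≈ 3.16 V

At node B, R3 is in parallel with the load: R3‖R_L = 831.5 Ω.
Below node A the resistance is R2 + (R3‖R_L) = 3031 Ω, so V_A = 13.0 × 3031/3415 = 11.54 V.
Then V_B = V_A × (R3‖R_L)/(R2 + R3‖R_L) = 11.54 × 831.5/3031 = 3.16 V.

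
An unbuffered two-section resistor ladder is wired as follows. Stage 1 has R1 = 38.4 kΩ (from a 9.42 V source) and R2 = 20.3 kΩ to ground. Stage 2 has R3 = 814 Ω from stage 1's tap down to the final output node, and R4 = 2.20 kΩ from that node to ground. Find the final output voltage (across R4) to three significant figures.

V_out ≈ 0.440 V

Stage 2 presents R3+R4 = 3014 Ω as a load on stage 1's tap.
Stage 1's lower leg becomes R2‖(R3+R4) = 2624 Ω, so V_mid = 9.42 × 2624/41020 = 0.6026 V.
Stage 2 is itself unloaded: V_out = V_mid × R4/(R3+R4) = 0.6026 × 2200/3014 = 0.440 V.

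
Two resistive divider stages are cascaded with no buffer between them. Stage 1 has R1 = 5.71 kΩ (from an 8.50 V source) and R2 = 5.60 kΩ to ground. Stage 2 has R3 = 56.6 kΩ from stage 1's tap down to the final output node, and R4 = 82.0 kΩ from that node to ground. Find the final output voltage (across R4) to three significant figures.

Stage 2 presents R3+R4 = 138.6 kΩ as a load on stage 1's tap.
Stage 1's lower leg becomes R2‖(R3+R4) = 5.383 kΩ, so V_mid = 8.50 × 5.383/11.09 = 4.125 V.
Stage 2 is itself unloaded: V_out = V_mid × R4/(R3+R4) = 4.125 × 82.0/138.6 = 2.44 V.

V_out ≈ 2.44 V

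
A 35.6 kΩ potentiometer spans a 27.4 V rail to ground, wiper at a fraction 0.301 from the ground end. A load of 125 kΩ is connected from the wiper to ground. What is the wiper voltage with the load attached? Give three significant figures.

The wiper splits the pot into (1−α)R = 24.88 kΩ above and αR = 10.72 kΩ below.
Lower section ‖ load = 9.870 kΩ.
V_wiper = 27.4 × 9.870/(24.88 + 9.870) = 7.78 V.

V ≈ 7.78 V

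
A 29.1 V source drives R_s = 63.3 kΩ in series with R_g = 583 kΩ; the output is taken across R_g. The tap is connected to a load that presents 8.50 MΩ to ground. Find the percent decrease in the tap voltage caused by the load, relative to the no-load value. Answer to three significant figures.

0.667 %

The divider's output (Thévenin) resistance is R_s‖R_g = 57.10 kΩ.
Fractional drop under load = R_th/(R_th + R_L) = 57.10 / (57.10 + 8500) = 0.006673.
So the output falls by 0.667 %.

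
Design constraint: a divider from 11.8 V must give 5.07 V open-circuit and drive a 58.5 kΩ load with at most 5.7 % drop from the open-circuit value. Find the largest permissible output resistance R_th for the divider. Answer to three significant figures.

R_th ≤ 3.54 kΩ

Loading drop = R_th/(R_th + R_L) ≤ 0.0570, so R_th ≤ R_L · ε/(1−ε) = 58.5 kΩ × 0.0570/0.9430 = 3.54 kΩ.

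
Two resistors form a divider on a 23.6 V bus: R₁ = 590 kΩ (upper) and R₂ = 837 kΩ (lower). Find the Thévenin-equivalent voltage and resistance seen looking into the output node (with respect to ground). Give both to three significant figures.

V_th = 13.8 V, R_th = 346 kΩ

V_th is the open-circuit tap voltage: 23.6 × 837/(590 + 837) = 13.8 V.
With the supply zeroed, R₁ and R₂ appear in parallel from the tap: R_th = R₁‖R₂ = (590 × 837)/1427 = 346 kΩ.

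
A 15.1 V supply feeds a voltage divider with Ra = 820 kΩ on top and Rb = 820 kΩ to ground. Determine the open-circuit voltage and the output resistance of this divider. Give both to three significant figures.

V_th = 7.55 V, R_th = 410 kΩ

V_th is the open-circuit tap voltage: 15.1 × 820/(820 + 820) = 7.55 V.
With the supply zeroed, Ra and Rb appear in parallel from the tap: R_th = Ra‖Rb = (820 × 820)/1640 = 410 kΩ.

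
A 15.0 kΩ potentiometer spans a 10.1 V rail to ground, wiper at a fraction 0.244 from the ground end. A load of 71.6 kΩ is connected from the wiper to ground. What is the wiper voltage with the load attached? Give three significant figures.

The wiper splits the pot into (1−α)R = 11.34 kΩ above and αR = 3.660 kΩ below.
Lower section ‖ load = 3.482 kΩ.
V_wiper = 10.1 × 3.482/(11.34 + 3.482) = 2.37 V.

V ≈ 2.37 V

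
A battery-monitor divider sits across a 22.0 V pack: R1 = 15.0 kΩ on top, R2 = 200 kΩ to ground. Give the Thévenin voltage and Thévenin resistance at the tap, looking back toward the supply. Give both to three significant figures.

V_th is the open-circuit tap voltage: 22.0 × 200/(15.0 + 200) = 20.5 V.
With the supply zeroed, R1 and R2 appear in parallel from the tap: R_th = R1‖R2 = (15.0 × 200)/215.0 = 14.0 kΩ.

V_th = 20.5 V, R_th = 14.0 kΩ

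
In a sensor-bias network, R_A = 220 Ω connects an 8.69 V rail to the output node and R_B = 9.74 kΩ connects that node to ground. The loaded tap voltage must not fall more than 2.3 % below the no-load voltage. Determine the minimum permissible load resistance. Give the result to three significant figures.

Output resistance R_th = R_A‖R_B = (220 × 9740)/9960 = 215.1 Ω.
The fractional drop is R_th/(R_th + R_L); requiring this ≤ 0.0230 gives R_L ≥ R_th(1/0.0230 − 1) = 215.1 × 42.48 = 9.14 kΩ.

R_L(min) ≈ 9.14 kΩ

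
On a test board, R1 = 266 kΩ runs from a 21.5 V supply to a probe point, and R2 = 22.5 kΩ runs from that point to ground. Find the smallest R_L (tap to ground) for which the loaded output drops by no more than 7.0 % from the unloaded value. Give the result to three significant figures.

R_L(min) ≈ 276 kΩ

Output resistance R_th = R1‖R2 = (266 × 22.5)/288.5 = 20.75 kΩ.
The fractional drop is R_th/(R_th + R_L); requiring this ≤ 0.0700 gives R_L ≥ R_th(1/0.0700 − 1) = 20.75 × 13.29 = 276 kΩ.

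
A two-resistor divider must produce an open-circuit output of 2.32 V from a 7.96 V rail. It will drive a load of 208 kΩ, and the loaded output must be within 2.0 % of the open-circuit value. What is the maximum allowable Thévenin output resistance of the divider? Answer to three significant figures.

R_th ≤ 4.24 kΩ

Loading drop = R_th/(R_th + R_L) ≤ 0.0200, so R_th ≤ R_L · ε/(1−ε) = 208 kΩ × 0.0200/0.9800 = 4.24 kΩ.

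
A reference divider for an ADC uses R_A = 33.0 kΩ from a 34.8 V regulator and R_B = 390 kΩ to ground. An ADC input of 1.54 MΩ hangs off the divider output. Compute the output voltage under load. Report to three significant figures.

The load sits in parallel with R_B: R_B‖R_L = (390 × 1540) / (390 + 1540) = 311.2 kΩ.
V_out = 34.8 × 311.2 / (33.0 + 311.2) = 34.8 × 311.2/344.2 = 31.5 V.

V_out ≈ 31.5 V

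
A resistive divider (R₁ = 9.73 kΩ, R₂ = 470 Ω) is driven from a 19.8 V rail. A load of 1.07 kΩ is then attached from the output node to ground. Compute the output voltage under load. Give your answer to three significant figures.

V_out ≈ 0.643 V

The load sits in parallel with R₂: R₂‖R_L = (470 × 1070) / (470 + 1070) = 326.6 Ω.
V_out = 19.8 × 326.6 / (9730 + 326.6) = 19.8 × 326.6/10060 = 0.643 V.
(Unloaded it would have been 0.912 V.)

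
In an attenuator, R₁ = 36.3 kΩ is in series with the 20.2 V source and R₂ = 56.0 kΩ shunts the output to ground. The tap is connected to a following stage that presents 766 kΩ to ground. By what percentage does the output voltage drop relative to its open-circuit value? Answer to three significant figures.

The divider's output (Thévenin) resistance is R₁‖R₂ = 22.02 kΩ.
Fractional drop under load = R_th/(R_th + R_L) = 22.02 / (22.02 + 766) = 0.02795.
So the output falls by 2.79 %.

2.79 %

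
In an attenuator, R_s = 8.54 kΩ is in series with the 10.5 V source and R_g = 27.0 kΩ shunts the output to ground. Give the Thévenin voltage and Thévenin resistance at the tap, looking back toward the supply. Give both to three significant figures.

V_th is the open-circuit tap voltage: 10.5 × 27.0/(8.54 + 27.0) = 7.98 V.
With the supply zeroed, R_s and R_g appear in parallel from the tap: R_th = R_s‖R_g = (8.54 × 27.0)/35.54 = 6.49 kΩ.

V_th = 7.98 V, R_th = 6.49 kΩ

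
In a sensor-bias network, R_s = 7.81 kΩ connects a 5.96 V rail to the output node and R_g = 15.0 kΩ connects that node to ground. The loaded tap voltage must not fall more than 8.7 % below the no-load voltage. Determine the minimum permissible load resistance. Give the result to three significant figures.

R_L(min) ≈ 53.9 kΩ

Output resistance R_th = R_s‖R_g = (7.81 × 15.0)/22.81 = 5.136 kΩ.
The fractional drop is R_th/(R_th + R_L); requiring this ≤ 0.0870 gives R_L ≥ R_th(1/0.0870 − 1) = 5.136 × 10.49 = 53.9 kΩ.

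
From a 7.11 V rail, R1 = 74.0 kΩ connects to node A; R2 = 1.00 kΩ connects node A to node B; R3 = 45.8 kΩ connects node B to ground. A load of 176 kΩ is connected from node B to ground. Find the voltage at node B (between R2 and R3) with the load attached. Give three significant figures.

At node B, R3 is in parallel with the load: R3‖R_L = 36.34 kΩ.
Below node A the resistance is R2 + (R3‖R_L) = 37.34 kΩ, so V_A = 7.11 × 37.34/111.3 = 2.385 V.
Then V_B = V_A × (R3‖R_L)/(R2 + R3‖R_L) = 2.385 × 36.34/37.34 = 2.32 V.

V ≈ 2.32 V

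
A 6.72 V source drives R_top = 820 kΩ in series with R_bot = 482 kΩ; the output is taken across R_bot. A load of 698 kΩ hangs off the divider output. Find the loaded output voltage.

The load sits in parallel with R_bot: R_bot‖R_L = (482 × 698) / (482 + 698) = 285.1 kΩ.
V_out = 6.72 × 285.1 / (820 + 285.1) = 6.72 × 285.1/1105 = 1.73 V.
(Unloaded it would have been 2.49 V.)

V_out ≈ 1.73 V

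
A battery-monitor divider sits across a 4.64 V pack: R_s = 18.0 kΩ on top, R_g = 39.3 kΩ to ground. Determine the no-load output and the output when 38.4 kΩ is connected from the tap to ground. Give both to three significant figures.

Unloaded: 3.18 V; loaded: 2.41 V

Open-circuit: V = 4.64 × 39.3/(18.0 + 39.3) = 3.18 V.
With the load, R_g becomes R_g‖R_L = 19.42 kΩ, so V = 4.64 × 19.42/37.42 = 2.41 V.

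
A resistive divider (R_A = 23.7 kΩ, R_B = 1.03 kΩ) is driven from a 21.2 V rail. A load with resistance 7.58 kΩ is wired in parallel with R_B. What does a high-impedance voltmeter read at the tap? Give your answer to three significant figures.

V_out ≈ 0.781 V

The load sits in parallel with R_B: R_B‖R_L = (1.03 × 7.58) / (1.03 + 7.58) = 0.9068 kΩ.
V_out = 21.2 × 0.9068 / (23.7 + 0.9068) = 21.2 × 0.9068/24.61 = 0.781 V.
(Unloaded it would have been 0.883 V.)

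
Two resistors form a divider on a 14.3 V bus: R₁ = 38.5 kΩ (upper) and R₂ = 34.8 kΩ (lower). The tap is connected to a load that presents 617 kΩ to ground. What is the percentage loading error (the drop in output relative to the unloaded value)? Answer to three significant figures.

2.88 %

The divider's output (Thévenin) resistance is R₁‖R₂ = 18.28 kΩ.
Fractional drop under load = R_th/(R_th + R_L) = 18.28 / (18.28 + 617) = 0.02877.
So the output falls by 2.88 %.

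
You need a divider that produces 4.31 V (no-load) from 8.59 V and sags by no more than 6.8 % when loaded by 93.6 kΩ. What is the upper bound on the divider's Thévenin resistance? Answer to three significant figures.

Loading drop = R_th/(R_th + R_L) ≤ 0.0680, so R_th ≤ R_L · ε/(1−ε) = 93.6 kΩ × 0.0680/0.9320 = 6.83 kΩ.
(Any R1, R2 with R2/(R1+R2) = 0.502 and R1‖R2 ≤ 6.83 kΩ will meet the spec.)

R_th ≤ 6.83 kΩ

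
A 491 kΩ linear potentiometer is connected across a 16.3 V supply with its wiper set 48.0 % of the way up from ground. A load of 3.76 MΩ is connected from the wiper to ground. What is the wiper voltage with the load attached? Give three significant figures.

The wiper splits the pot into (1−α)R = 255.3 kΩ above and αR = 235.7 kΩ below.
Lower section ‖ load = 221.8 kΩ.
V_wiper = 16.3 × 221.8/(255.3 + 221.8) = 7.58 V.

V ≈ 7.58 V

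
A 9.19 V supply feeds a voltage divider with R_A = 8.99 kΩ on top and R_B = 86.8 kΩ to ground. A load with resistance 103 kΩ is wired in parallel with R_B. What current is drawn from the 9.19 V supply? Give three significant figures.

I ≈ 0.164 mA

R_B‖R_L = 47.10 kΩ, so the source sees R_A + R_B‖R_L = 56.09 kΩ.
I = 9.19 V / 56.09 kΩ = 0.164 mA.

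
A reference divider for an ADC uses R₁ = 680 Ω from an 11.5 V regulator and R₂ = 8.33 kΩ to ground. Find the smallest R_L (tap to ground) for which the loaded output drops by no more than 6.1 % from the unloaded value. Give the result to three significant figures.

R_L(min) ≈ 9.68 kΩ

Output resistance R_th = R₁‖R₂ = (680 × 8330)/9010 = 628.7 Ω.
The fractional drop is R_th/(R_th + R_L); requiring this ≤ 0.0610 gives R_L ≥ R_th(1/0.0610 − 1) = 628.7 × 15.39 = 9.68 kΩ.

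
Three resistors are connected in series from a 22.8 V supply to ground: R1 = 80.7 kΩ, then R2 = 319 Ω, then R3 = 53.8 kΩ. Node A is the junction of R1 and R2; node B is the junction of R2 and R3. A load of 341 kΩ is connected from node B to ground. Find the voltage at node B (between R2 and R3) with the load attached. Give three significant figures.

At node B, R3 is in parallel with the load: R3‖R_L = 46470 Ω.
Below node A the resistance is R2 + (R3‖R_L) = 46790 Ω, so V_A = 22.8 × 46790/127500 = 8.368 V.
Then V_B = V_A × (R3‖R_L)/(R2 + R3‖R_L) = 8.368 × 46470/46790 = 8.31 V.

V ≈ 8.31 V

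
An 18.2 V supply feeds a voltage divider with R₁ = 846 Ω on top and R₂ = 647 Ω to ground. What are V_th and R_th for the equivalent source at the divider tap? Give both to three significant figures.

V_th = 7.89 V, R_th = 367 Ω

V_th is the open-circuit tap voltage: 18.2 × 647/(846 + 647) = 7.89 V.
With the supply zeroed, R₁ and R₂ appear in parallel from the tap: R_th = R₁‖R₂ = (846 × 647)/1493 = 367 Ω.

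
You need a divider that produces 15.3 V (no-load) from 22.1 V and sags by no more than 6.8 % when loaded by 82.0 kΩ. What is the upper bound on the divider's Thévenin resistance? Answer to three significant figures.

R_th ≤ 5.98 kΩ

Loading drop = R_th/(R_th + R_L) ≤ 0.0680, so R_th ≤ R_L · ε/(1−ε) = 82.0 kΩ × 0.0680/0.9320 = 5.98 kΩ.
(Any R1, R2 with R2/(R1+R2) = 0.692 and R1‖R2 ≤ 5.98 kΩ will meet the spec.)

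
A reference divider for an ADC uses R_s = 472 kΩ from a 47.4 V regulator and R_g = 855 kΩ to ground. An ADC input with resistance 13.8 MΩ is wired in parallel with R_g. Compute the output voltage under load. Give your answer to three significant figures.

The load sits in parallel with R_g: R_g‖R_L = (855 × 13800) / (855 + 13800) = 805.1 kΩ.
V_out = 47.4 × 805.1 / (472 + 805.1) = 47.4 × 805.1/1277 = 29.9 V.
(Unloaded it would have been 30.5 V.)

V_out ≈ 29.9 V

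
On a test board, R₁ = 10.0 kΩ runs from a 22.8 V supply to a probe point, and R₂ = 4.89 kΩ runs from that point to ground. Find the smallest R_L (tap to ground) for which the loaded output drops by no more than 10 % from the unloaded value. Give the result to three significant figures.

R_L(min) ≈ 29.6 kΩ

Output resistance R_th = R₁‖R₂ = (10.0 × 4.89)/14.89 = 3.284 kΩ.
The fractional drop is R_th/(R_th + R_L); requiring this ≤ 0.100 gives R_L ≥ R_th(1/0.100 − 1) = 3.284 × 9.000 = 29.6 kΩ.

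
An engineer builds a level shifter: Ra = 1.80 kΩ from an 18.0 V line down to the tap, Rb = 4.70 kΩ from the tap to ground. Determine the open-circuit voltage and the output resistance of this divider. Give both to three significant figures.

V_th is the open-circuit tap voltage: 18.0 × 4.70/(1.80 + 4.70) = 13.0 V.
With the supply zeroed, Ra and Rb appear in parallel from the tap: R_th = Ra‖Rb = (1.80 × 4.70)/6.500 = 1.30 kΩ.

V_th = 13.0 V, R_th = 1.30 kΩ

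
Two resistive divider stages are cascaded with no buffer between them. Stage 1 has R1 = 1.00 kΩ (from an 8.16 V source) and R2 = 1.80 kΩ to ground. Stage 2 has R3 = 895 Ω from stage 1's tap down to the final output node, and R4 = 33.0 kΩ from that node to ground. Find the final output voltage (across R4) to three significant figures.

V_out ≈ 5.01 V

Stage 2 presents R3+R4 = 33900 Ω as a load on stage 1's tap.
Stage 1's lower leg becomes R2‖(R3+R4) = 1709 Ω, so V_mid = 8.16 × 1709/2709 = 5.148 V.
Stage 2 is itself unloaded: V_out = V_mid × R4/(R3+R4) = 5.148 × 33000/33900 = 5.01 V.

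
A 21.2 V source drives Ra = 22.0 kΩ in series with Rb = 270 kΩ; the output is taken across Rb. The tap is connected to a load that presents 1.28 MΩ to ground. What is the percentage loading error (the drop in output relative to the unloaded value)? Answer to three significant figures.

1.56 %

The divider's output (Thévenin) resistance is Ra‖Rb = 20.34 kΩ.
Fractional drop under load = R_th/(R_th + R_L) = 20.34 / (20.34 + 1280) = 0.01564.
So the output falls by 1.56 %.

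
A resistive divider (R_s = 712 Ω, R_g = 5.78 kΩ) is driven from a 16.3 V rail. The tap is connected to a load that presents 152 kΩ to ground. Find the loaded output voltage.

The load sits in parallel with R_g: R_g‖R_L = (5780 × 152000) / (5780 + 152000) = 5568 Ω.
V_out = 16.3 × 5568 / (712 + 5568) = 16.3 × 5568/6280 = 14.5 V.

V_out ≈ 14.5 V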